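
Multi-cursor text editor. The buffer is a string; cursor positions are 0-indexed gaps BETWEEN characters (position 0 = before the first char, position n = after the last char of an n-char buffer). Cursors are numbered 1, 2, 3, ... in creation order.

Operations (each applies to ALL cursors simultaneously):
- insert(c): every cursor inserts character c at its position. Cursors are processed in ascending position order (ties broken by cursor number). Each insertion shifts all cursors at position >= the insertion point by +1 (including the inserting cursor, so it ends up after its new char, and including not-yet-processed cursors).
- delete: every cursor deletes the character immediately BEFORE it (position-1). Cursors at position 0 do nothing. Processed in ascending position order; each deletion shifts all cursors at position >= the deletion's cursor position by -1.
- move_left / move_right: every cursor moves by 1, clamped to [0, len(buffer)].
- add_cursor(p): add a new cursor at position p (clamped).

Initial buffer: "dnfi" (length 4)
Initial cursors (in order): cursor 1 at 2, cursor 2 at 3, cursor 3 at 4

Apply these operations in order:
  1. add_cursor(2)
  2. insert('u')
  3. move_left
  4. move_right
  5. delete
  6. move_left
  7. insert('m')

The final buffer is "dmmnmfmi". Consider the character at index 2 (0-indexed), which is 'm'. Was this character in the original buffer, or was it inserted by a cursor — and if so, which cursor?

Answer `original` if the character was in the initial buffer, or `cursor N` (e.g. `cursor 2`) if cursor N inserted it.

Answer: cursor 4

Derivation:
After op 1 (add_cursor(2)): buffer="dnfi" (len 4), cursors c1@2 c4@2 c2@3 c3@4, authorship ....
After op 2 (insert('u')): buffer="dnuufuiu" (len 8), cursors c1@4 c4@4 c2@6 c3@8, authorship ..14.2.3
After op 3 (move_left): buffer="dnuufuiu" (len 8), cursors c1@3 c4@3 c2@5 c3@7, authorship ..14.2.3
After op 4 (move_right): buffer="dnuufuiu" (len 8), cursors c1@4 c4@4 c2@6 c3@8, authorship ..14.2.3
After op 5 (delete): buffer="dnfi" (len 4), cursors c1@2 c4@2 c2@3 c3@4, authorship ....
After op 6 (move_left): buffer="dnfi" (len 4), cursors c1@1 c4@1 c2@2 c3@3, authorship ....
After op 7 (insert('m')): buffer="dmmnmfmi" (len 8), cursors c1@3 c4@3 c2@5 c3@7, authorship .14.2.3.
Authorship (.=original, N=cursor N): . 1 4 . 2 . 3 .
Index 2: author = 4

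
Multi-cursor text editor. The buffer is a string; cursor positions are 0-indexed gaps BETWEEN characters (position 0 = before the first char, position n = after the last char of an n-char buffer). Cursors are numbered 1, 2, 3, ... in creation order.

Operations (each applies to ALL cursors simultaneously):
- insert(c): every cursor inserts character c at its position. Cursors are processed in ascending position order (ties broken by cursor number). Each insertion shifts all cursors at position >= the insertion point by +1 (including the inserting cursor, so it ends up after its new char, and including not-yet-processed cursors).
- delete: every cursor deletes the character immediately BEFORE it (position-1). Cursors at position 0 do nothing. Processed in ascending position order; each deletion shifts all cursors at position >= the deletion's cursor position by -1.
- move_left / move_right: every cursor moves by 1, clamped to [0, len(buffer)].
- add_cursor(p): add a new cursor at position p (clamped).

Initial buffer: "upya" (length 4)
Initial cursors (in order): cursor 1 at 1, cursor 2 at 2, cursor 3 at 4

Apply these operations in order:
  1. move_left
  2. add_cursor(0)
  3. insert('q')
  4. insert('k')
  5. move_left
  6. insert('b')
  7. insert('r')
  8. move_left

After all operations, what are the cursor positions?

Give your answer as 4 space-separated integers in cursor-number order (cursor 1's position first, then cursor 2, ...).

Answer: 6 11 17 6

Derivation:
After op 1 (move_left): buffer="upya" (len 4), cursors c1@0 c2@1 c3@3, authorship ....
After op 2 (add_cursor(0)): buffer="upya" (len 4), cursors c1@0 c4@0 c2@1 c3@3, authorship ....
After op 3 (insert('q')): buffer="qquqpyqa" (len 8), cursors c1@2 c4@2 c2@4 c3@7, authorship 14.2..3.
After op 4 (insert('k')): buffer="qqkkuqkpyqka" (len 12), cursors c1@4 c4@4 c2@7 c3@11, authorship 1414.22..33.
After op 5 (move_left): buffer="qqkkuqkpyqka" (len 12), cursors c1@3 c4@3 c2@6 c3@10, authorship 1414.22..33.
After op 6 (insert('b')): buffer="qqkbbkuqbkpyqbka" (len 16), cursors c1@5 c4@5 c2@9 c3@14, authorship 141144.222..333.
After op 7 (insert('r')): buffer="qqkbbrrkuqbrkpyqbrka" (len 20), cursors c1@7 c4@7 c2@12 c3@18, authorship 14114144.2222..3333.
After op 8 (move_left): buffer="qqkbbrrkuqbrkpyqbrka" (len 20), cursors c1@6 c4@6 c2@11 c3@17, authorship 14114144.2222..3333.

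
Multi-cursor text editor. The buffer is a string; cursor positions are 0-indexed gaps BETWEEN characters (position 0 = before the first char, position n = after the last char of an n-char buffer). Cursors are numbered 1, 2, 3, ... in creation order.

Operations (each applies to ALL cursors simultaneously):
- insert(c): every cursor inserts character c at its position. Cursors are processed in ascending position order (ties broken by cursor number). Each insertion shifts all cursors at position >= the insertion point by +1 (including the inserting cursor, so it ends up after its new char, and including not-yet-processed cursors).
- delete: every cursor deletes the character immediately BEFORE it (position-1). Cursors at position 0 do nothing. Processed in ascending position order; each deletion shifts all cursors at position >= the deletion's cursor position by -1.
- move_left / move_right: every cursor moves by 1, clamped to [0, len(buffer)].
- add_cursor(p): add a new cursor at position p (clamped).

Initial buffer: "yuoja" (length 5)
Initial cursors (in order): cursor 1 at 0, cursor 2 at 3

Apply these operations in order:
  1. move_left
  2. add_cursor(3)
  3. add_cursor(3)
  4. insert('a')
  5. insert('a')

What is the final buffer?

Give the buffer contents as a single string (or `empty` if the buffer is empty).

Answer: aayuaaoaaaaja

Derivation:
After op 1 (move_left): buffer="yuoja" (len 5), cursors c1@0 c2@2, authorship .....
After op 2 (add_cursor(3)): buffer="yuoja" (len 5), cursors c1@0 c2@2 c3@3, authorship .....
After op 3 (add_cursor(3)): buffer="yuoja" (len 5), cursors c1@0 c2@2 c3@3 c4@3, authorship .....
After op 4 (insert('a')): buffer="ayuaoaaja" (len 9), cursors c1@1 c2@4 c3@7 c4@7, authorship 1..2.34..
After op 5 (insert('a')): buffer="aayuaaoaaaaja" (len 13), cursors c1@2 c2@6 c3@11 c4@11, authorship 11..22.3434..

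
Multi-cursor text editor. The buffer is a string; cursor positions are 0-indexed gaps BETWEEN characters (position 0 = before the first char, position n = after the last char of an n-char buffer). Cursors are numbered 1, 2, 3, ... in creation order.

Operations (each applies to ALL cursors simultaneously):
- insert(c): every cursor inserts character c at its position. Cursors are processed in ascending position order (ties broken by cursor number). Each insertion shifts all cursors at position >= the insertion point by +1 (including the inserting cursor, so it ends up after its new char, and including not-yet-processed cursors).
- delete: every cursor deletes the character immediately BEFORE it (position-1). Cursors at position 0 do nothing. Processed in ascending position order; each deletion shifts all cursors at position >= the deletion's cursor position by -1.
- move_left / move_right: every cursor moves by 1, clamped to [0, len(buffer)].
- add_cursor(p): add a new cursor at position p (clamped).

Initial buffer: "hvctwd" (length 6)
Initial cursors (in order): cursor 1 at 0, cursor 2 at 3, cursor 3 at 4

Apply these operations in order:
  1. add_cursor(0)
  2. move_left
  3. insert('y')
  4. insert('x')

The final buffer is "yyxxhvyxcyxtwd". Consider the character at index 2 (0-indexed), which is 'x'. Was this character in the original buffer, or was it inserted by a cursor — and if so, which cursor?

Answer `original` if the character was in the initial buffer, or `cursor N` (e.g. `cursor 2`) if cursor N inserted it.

Answer: cursor 1

Derivation:
After op 1 (add_cursor(0)): buffer="hvctwd" (len 6), cursors c1@0 c4@0 c2@3 c3@4, authorship ......
After op 2 (move_left): buffer="hvctwd" (len 6), cursors c1@0 c4@0 c2@2 c3@3, authorship ......
After op 3 (insert('y')): buffer="yyhvycytwd" (len 10), cursors c1@2 c4@2 c2@5 c3@7, authorship 14..2.3...
After op 4 (insert('x')): buffer="yyxxhvyxcyxtwd" (len 14), cursors c1@4 c4@4 c2@8 c3@11, authorship 1414..22.33...
Authorship (.=original, N=cursor N): 1 4 1 4 . . 2 2 . 3 3 . . .
Index 2: author = 1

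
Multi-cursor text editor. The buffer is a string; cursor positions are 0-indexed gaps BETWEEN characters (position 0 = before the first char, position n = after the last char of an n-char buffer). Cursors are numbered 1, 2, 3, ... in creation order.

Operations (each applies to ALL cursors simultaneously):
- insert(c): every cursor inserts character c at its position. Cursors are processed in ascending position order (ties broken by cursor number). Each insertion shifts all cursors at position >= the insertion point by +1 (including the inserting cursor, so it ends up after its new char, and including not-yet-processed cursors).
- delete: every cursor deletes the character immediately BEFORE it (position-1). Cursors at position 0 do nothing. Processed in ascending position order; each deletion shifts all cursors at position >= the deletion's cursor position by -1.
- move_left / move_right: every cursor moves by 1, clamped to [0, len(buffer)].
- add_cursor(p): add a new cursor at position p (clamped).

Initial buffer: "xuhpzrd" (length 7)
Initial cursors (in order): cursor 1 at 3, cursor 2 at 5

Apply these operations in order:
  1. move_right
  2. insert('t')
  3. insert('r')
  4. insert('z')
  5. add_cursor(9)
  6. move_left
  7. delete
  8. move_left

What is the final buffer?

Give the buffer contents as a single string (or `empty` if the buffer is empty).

After op 1 (move_right): buffer="xuhpzrd" (len 7), cursors c1@4 c2@6, authorship .......
After op 2 (insert('t')): buffer="xuhptzrtd" (len 9), cursors c1@5 c2@8, authorship ....1..2.
After op 3 (insert('r')): buffer="xuhptrzrtrd" (len 11), cursors c1@6 c2@10, authorship ....11..22.
After op 4 (insert('z')): buffer="xuhptrzzrtrzd" (len 13), cursors c1@7 c2@12, authorship ....111..222.
After op 5 (add_cursor(9)): buffer="xuhptrzzrtrzd" (len 13), cursors c1@7 c3@9 c2@12, authorship ....111..222.
After op 6 (move_left): buffer="xuhptrzzrtrzd" (len 13), cursors c1@6 c3@8 c2@11, authorship ....111..222.
After op 7 (delete): buffer="xuhptzrtzd" (len 10), cursors c1@5 c3@6 c2@8, authorship ....11.22.
After op 8 (move_left): buffer="xuhptzrtzd" (len 10), cursors c1@4 c3@5 c2@7, authorship ....11.22.

Answer: xuhptzrtzd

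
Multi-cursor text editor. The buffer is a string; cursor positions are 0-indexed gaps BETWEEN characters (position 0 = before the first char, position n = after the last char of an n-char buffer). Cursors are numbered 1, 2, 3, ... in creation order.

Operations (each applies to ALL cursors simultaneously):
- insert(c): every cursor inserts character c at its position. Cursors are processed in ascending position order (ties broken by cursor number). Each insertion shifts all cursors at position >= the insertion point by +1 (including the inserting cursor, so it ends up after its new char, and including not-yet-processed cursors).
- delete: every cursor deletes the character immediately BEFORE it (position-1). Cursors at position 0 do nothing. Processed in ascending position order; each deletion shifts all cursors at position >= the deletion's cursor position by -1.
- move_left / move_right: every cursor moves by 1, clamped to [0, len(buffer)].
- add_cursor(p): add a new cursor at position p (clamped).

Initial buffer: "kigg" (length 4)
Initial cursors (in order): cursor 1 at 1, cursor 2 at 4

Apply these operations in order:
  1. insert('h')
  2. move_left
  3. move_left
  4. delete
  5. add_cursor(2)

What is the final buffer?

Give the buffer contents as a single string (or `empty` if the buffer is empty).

Answer: khigh

Derivation:
After op 1 (insert('h')): buffer="khiggh" (len 6), cursors c1@2 c2@6, authorship .1...2
After op 2 (move_left): buffer="khiggh" (len 6), cursors c1@1 c2@5, authorship .1...2
After op 3 (move_left): buffer="khiggh" (len 6), cursors c1@0 c2@4, authorship .1...2
After op 4 (delete): buffer="khigh" (len 5), cursors c1@0 c2@3, authorship .1..2
After op 5 (add_cursor(2)): buffer="khigh" (len 5), cursors c1@0 c3@2 c2@3, authorship .1..2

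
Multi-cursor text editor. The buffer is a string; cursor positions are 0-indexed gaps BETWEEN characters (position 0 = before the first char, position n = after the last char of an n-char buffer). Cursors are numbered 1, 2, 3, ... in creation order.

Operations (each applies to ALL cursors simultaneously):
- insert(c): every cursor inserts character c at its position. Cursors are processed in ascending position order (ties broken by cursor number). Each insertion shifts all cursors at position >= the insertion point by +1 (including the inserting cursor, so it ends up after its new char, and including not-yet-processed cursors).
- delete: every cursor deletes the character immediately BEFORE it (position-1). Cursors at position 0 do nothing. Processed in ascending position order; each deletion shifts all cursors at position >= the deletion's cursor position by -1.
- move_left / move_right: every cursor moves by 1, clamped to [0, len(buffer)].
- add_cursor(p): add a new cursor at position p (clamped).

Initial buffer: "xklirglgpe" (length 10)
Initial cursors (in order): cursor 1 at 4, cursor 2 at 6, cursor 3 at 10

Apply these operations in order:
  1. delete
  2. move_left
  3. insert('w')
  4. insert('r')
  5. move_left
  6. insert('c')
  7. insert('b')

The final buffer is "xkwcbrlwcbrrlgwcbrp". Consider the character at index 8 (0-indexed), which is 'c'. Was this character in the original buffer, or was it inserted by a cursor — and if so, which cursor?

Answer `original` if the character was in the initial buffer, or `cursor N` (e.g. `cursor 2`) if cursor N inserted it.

Answer: cursor 2

Derivation:
After op 1 (delete): buffer="xklrlgp" (len 7), cursors c1@3 c2@4 c3@7, authorship .......
After op 2 (move_left): buffer="xklrlgp" (len 7), cursors c1@2 c2@3 c3@6, authorship .......
After op 3 (insert('w')): buffer="xkwlwrlgwp" (len 10), cursors c1@3 c2@5 c3@9, authorship ..1.2...3.
After op 4 (insert('r')): buffer="xkwrlwrrlgwrp" (len 13), cursors c1@4 c2@7 c3@12, authorship ..11.22...33.
After op 5 (move_left): buffer="xkwrlwrrlgwrp" (len 13), cursors c1@3 c2@6 c3@11, authorship ..11.22...33.
After op 6 (insert('c')): buffer="xkwcrlwcrrlgwcrp" (len 16), cursors c1@4 c2@8 c3@14, authorship ..111.222...333.
After op 7 (insert('b')): buffer="xkwcbrlwcbrrlgwcbrp" (len 19), cursors c1@5 c2@10 c3@17, authorship ..1111.2222...3333.
Authorship (.=original, N=cursor N): . . 1 1 1 1 . 2 2 2 2 . . . 3 3 3 3 .
Index 8: author = 2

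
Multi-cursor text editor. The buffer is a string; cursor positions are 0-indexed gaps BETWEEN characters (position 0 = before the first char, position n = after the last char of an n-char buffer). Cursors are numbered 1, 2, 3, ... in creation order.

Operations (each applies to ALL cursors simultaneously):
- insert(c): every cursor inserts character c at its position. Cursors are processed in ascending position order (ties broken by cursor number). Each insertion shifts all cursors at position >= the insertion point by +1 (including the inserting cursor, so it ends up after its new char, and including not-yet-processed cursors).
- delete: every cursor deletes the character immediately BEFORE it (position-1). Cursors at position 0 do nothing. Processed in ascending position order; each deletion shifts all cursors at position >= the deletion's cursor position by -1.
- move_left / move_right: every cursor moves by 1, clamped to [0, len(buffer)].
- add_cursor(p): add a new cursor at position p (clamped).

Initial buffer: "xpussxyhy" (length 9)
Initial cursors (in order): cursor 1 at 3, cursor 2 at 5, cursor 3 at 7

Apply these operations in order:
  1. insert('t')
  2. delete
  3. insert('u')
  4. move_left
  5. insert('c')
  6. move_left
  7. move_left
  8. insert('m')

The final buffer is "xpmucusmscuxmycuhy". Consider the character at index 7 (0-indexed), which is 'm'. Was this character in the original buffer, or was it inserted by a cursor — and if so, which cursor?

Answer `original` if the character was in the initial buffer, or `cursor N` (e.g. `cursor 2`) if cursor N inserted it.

Answer: cursor 2

Derivation:
After op 1 (insert('t')): buffer="xputsstxythy" (len 12), cursors c1@4 c2@7 c3@10, authorship ...1..2..3..
After op 2 (delete): buffer="xpussxyhy" (len 9), cursors c1@3 c2@5 c3@7, authorship .........
After op 3 (insert('u')): buffer="xpuussuxyuhy" (len 12), cursors c1@4 c2@7 c3@10, authorship ...1..2..3..
After op 4 (move_left): buffer="xpuussuxyuhy" (len 12), cursors c1@3 c2@6 c3@9, authorship ...1..2..3..
After op 5 (insert('c')): buffer="xpucusscuxycuhy" (len 15), cursors c1@4 c2@8 c3@12, authorship ...11..22..33..
After op 6 (move_left): buffer="xpucusscuxycuhy" (len 15), cursors c1@3 c2@7 c3@11, authorship ...11..22..33..
After op 7 (move_left): buffer="xpucusscuxycuhy" (len 15), cursors c1@2 c2@6 c3@10, authorship ...11..22..33..
After op 8 (insert('m')): buffer="xpmucusmscuxmycuhy" (len 18), cursors c1@3 c2@8 c3@13, authorship ..1.11.2.22.3.33..
Authorship (.=original, N=cursor N): . . 1 . 1 1 . 2 . 2 2 . 3 . 3 3 . .
Index 7: author = 2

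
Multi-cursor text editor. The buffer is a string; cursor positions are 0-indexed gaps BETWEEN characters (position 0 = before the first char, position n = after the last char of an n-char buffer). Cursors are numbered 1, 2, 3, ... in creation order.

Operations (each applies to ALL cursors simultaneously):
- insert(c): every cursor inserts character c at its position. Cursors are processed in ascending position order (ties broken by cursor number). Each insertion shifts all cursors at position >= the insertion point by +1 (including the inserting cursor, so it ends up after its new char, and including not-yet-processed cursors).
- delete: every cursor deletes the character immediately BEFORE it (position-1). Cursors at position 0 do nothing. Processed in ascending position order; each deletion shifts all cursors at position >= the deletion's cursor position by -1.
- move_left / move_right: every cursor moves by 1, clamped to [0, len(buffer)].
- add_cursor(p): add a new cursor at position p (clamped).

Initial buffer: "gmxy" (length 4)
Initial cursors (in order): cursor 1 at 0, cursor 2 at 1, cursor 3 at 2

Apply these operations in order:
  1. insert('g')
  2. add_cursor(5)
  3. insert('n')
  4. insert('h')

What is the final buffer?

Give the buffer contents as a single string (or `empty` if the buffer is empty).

Answer: gnhggnhmgnnhhxy

Derivation:
After op 1 (insert('g')): buffer="gggmgxy" (len 7), cursors c1@1 c2@3 c3@5, authorship 1.2.3..
After op 2 (add_cursor(5)): buffer="gggmgxy" (len 7), cursors c1@1 c2@3 c3@5 c4@5, authorship 1.2.3..
After op 3 (insert('n')): buffer="gnggnmgnnxy" (len 11), cursors c1@2 c2@5 c3@9 c4@9, authorship 11.22.334..
After op 4 (insert('h')): buffer="gnhggnhmgnnhhxy" (len 15), cursors c1@3 c2@7 c3@13 c4@13, authorship 111.222.33434..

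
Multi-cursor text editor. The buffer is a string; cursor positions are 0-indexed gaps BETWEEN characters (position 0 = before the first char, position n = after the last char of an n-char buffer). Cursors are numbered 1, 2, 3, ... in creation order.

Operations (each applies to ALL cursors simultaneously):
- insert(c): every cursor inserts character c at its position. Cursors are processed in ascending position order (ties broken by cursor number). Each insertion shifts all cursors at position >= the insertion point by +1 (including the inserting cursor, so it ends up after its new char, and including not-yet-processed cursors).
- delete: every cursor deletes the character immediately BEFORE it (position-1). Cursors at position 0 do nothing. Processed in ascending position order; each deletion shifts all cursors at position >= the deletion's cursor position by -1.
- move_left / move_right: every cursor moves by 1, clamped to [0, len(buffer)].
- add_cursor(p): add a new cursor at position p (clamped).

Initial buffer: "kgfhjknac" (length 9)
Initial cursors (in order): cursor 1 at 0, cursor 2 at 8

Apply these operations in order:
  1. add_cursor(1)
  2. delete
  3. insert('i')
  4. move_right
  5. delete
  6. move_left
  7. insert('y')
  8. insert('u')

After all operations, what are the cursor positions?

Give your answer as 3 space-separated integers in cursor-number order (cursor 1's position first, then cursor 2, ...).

After op 1 (add_cursor(1)): buffer="kgfhjknac" (len 9), cursors c1@0 c3@1 c2@8, authorship .........
After op 2 (delete): buffer="gfhjknc" (len 7), cursors c1@0 c3@0 c2@6, authorship .......
After op 3 (insert('i')): buffer="iigfhjknic" (len 10), cursors c1@2 c3@2 c2@9, authorship 13......2.
After op 4 (move_right): buffer="iigfhjknic" (len 10), cursors c1@3 c3@3 c2@10, authorship 13......2.
After op 5 (delete): buffer="ifhjkni" (len 7), cursors c1@1 c3@1 c2@7, authorship 1.....2
After op 6 (move_left): buffer="ifhjkni" (len 7), cursors c1@0 c3@0 c2@6, authorship 1.....2
After op 7 (insert('y')): buffer="yyifhjknyi" (len 10), cursors c1@2 c3@2 c2@9, authorship 131.....22
After op 8 (insert('u')): buffer="yyuuifhjknyui" (len 13), cursors c1@4 c3@4 c2@12, authorship 13131.....222

Answer: 4 12 4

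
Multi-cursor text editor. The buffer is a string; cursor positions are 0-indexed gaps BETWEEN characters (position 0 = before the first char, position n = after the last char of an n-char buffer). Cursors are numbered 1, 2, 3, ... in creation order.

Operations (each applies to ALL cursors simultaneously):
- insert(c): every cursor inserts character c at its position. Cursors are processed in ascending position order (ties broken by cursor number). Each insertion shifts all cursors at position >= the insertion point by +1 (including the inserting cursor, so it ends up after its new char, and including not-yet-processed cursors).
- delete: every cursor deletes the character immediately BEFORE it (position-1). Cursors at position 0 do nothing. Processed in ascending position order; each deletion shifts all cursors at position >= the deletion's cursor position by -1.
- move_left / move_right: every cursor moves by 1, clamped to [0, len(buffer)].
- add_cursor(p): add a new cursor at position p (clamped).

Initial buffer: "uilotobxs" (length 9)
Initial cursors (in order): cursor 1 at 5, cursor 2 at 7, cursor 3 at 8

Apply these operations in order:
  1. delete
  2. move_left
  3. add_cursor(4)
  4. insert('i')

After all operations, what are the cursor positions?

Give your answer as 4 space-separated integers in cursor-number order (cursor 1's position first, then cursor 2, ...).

Answer: 4 8 8 8

Derivation:
After op 1 (delete): buffer="uiloos" (len 6), cursors c1@4 c2@5 c3@5, authorship ......
After op 2 (move_left): buffer="uiloos" (len 6), cursors c1@3 c2@4 c3@4, authorship ......
After op 3 (add_cursor(4)): buffer="uiloos" (len 6), cursors c1@3 c2@4 c3@4 c4@4, authorship ......
After op 4 (insert('i')): buffer="uilioiiios" (len 10), cursors c1@4 c2@8 c3@8 c4@8, authorship ...1.234..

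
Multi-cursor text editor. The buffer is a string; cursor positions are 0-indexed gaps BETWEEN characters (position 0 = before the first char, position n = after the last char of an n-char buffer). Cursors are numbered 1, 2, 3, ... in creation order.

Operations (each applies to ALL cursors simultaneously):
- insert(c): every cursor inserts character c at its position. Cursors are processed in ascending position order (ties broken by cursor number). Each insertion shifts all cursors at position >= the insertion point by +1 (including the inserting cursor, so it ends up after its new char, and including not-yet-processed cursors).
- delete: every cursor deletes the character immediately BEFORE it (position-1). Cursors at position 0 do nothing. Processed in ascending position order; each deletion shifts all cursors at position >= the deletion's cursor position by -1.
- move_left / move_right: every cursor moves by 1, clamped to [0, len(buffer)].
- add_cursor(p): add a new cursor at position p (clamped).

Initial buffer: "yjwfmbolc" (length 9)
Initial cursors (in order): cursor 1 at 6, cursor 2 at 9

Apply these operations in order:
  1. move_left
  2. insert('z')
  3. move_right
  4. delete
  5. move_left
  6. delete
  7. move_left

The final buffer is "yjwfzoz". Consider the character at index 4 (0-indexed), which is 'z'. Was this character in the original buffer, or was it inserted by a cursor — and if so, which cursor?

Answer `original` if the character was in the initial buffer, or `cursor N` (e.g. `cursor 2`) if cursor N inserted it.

After op 1 (move_left): buffer="yjwfmbolc" (len 9), cursors c1@5 c2@8, authorship .........
After op 2 (insert('z')): buffer="yjwfmzbolzc" (len 11), cursors c1@6 c2@10, authorship .....1...2.
After op 3 (move_right): buffer="yjwfmzbolzc" (len 11), cursors c1@7 c2@11, authorship .....1...2.
After op 4 (delete): buffer="yjwfmzolz" (len 9), cursors c1@6 c2@9, authorship .....1..2
After op 5 (move_left): buffer="yjwfmzolz" (len 9), cursors c1@5 c2@8, authorship .....1..2
After op 6 (delete): buffer="yjwfzoz" (len 7), cursors c1@4 c2@6, authorship ....1.2
After op 7 (move_left): buffer="yjwfzoz" (len 7), cursors c1@3 c2@5, authorship ....1.2
Authorship (.=original, N=cursor N): . . . . 1 . 2
Index 4: author = 1

Answer: cursor 1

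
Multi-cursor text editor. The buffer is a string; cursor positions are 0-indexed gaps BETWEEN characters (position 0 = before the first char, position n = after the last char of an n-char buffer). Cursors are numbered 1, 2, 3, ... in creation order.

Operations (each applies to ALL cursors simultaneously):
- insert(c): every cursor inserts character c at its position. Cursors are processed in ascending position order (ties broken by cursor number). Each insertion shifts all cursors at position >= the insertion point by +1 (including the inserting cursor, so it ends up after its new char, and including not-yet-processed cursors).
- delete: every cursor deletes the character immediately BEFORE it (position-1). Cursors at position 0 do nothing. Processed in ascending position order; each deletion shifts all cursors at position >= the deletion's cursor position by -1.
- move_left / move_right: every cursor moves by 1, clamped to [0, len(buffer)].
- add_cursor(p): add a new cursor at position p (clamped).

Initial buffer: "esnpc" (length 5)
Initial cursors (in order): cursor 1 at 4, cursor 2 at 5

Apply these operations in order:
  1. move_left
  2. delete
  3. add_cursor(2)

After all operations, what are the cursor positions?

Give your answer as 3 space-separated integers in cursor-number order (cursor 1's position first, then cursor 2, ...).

Answer: 2 2 2

Derivation:
After op 1 (move_left): buffer="esnpc" (len 5), cursors c1@3 c2@4, authorship .....
After op 2 (delete): buffer="esc" (len 3), cursors c1@2 c2@2, authorship ...
After op 3 (add_cursor(2)): buffer="esc" (len 3), cursors c1@2 c2@2 c3@2, authorship ...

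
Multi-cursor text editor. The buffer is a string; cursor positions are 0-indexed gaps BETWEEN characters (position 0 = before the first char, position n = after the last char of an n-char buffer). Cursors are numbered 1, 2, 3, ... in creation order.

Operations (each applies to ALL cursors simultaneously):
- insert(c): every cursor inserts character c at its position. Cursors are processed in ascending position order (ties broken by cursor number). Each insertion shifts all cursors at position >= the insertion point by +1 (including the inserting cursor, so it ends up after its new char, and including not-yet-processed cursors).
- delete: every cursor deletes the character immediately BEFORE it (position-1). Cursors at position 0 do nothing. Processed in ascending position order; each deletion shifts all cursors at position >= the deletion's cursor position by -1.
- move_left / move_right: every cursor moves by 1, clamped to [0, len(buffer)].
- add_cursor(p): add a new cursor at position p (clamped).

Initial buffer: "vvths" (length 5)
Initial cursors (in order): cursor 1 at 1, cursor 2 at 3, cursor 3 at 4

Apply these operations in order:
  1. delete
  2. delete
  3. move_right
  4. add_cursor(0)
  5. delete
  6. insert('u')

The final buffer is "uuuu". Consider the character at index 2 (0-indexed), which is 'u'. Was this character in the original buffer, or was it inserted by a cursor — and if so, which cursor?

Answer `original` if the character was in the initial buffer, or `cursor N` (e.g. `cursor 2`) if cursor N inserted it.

After op 1 (delete): buffer="vs" (len 2), cursors c1@0 c2@1 c3@1, authorship ..
After op 2 (delete): buffer="s" (len 1), cursors c1@0 c2@0 c3@0, authorship .
After op 3 (move_right): buffer="s" (len 1), cursors c1@1 c2@1 c3@1, authorship .
After op 4 (add_cursor(0)): buffer="s" (len 1), cursors c4@0 c1@1 c2@1 c3@1, authorship .
After op 5 (delete): buffer="" (len 0), cursors c1@0 c2@0 c3@0 c4@0, authorship 
After op 6 (insert('u')): buffer="uuuu" (len 4), cursors c1@4 c2@4 c3@4 c4@4, authorship 1234
Authorship (.=original, N=cursor N): 1 2 3 4
Index 2: author = 3

Answer: cursor 3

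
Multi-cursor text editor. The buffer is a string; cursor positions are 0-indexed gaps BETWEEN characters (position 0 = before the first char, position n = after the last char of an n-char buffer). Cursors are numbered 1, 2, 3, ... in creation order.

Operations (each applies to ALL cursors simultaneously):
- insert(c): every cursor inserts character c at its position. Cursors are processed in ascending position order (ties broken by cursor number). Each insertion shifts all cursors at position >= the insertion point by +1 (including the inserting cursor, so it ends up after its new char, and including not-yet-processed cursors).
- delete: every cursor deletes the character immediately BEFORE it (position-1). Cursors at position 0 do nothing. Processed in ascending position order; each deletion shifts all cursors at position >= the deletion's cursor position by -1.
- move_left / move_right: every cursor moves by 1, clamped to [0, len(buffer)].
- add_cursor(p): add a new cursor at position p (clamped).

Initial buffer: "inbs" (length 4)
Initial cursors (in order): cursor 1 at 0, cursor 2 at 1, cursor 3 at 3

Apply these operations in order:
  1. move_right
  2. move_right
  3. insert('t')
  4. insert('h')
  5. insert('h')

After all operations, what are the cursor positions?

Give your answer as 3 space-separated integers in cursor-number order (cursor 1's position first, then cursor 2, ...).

Answer: 5 9 13

Derivation:
After op 1 (move_right): buffer="inbs" (len 4), cursors c1@1 c2@2 c3@4, authorship ....
After op 2 (move_right): buffer="inbs" (len 4), cursors c1@2 c2@3 c3@4, authorship ....
After op 3 (insert('t')): buffer="intbtst" (len 7), cursors c1@3 c2@5 c3@7, authorship ..1.2.3
After op 4 (insert('h')): buffer="inthbthsth" (len 10), cursors c1@4 c2@7 c3@10, authorship ..11.22.33
After op 5 (insert('h')): buffer="inthhbthhsthh" (len 13), cursors c1@5 c2@9 c3@13, authorship ..111.222.333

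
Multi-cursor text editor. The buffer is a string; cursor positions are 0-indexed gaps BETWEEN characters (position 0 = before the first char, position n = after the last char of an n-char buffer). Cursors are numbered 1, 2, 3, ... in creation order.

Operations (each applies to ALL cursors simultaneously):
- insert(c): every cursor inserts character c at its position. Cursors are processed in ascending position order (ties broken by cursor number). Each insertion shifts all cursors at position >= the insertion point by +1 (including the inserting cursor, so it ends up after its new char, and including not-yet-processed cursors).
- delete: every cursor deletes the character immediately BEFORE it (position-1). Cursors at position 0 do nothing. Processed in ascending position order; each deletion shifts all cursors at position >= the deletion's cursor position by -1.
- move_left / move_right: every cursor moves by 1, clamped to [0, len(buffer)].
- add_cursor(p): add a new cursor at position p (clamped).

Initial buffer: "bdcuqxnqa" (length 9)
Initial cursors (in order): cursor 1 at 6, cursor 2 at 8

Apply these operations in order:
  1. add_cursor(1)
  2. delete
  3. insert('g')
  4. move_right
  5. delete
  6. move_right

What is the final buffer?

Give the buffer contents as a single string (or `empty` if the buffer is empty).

Answer: gcuqgg

Derivation:
After op 1 (add_cursor(1)): buffer="bdcuqxnqa" (len 9), cursors c3@1 c1@6 c2@8, authorship .........
After op 2 (delete): buffer="dcuqna" (len 6), cursors c3@0 c1@4 c2@5, authorship ......
After op 3 (insert('g')): buffer="gdcuqgnga" (len 9), cursors c3@1 c1@6 c2@8, authorship 3....1.2.
After op 4 (move_right): buffer="gdcuqgnga" (len 9), cursors c3@2 c1@7 c2@9, authorship 3....1.2.
After op 5 (delete): buffer="gcuqgg" (len 6), cursors c3@1 c1@5 c2@6, authorship 3...12
After op 6 (move_right): buffer="gcuqgg" (len 6), cursors c3@2 c1@6 c2@6, authorship 3...12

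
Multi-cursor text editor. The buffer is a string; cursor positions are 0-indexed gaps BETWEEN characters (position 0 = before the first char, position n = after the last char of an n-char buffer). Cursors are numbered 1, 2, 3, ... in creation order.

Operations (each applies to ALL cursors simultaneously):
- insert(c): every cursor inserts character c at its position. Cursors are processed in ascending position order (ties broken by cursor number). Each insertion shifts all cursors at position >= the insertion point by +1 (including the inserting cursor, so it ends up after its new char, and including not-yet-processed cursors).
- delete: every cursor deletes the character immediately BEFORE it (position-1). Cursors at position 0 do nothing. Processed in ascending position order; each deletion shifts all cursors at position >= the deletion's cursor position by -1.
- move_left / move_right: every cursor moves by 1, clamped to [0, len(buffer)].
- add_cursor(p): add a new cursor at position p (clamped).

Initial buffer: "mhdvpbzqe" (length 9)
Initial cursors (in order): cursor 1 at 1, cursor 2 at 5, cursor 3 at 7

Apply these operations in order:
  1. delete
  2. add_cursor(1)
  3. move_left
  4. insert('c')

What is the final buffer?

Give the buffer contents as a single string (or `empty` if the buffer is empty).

Answer: cchdcvcbqe

Derivation:
After op 1 (delete): buffer="hdvbqe" (len 6), cursors c1@0 c2@3 c3@4, authorship ......
After op 2 (add_cursor(1)): buffer="hdvbqe" (len 6), cursors c1@0 c4@1 c2@3 c3@4, authorship ......
After op 3 (move_left): buffer="hdvbqe" (len 6), cursors c1@0 c4@0 c2@2 c3@3, authorship ......
After op 4 (insert('c')): buffer="cchdcvcbqe" (len 10), cursors c1@2 c4@2 c2@5 c3@7, authorship 14..2.3...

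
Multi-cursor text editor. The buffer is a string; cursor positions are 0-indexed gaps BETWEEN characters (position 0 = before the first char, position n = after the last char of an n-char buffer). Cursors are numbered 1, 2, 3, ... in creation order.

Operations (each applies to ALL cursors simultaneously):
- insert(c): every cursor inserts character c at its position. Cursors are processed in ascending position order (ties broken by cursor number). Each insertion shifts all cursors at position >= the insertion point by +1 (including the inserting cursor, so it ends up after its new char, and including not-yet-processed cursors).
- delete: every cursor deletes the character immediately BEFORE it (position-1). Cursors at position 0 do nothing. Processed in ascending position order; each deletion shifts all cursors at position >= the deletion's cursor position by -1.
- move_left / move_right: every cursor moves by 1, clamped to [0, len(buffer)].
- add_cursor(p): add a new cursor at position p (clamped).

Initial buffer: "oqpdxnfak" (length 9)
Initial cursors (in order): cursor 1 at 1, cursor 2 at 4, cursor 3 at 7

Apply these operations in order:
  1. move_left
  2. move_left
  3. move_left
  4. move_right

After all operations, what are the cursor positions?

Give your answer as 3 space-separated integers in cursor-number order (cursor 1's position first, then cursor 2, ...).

Answer: 1 2 5

Derivation:
After op 1 (move_left): buffer="oqpdxnfak" (len 9), cursors c1@0 c2@3 c3@6, authorship .........
After op 2 (move_left): buffer="oqpdxnfak" (len 9), cursors c1@0 c2@2 c3@5, authorship .........
After op 3 (move_left): buffer="oqpdxnfak" (len 9), cursors c1@0 c2@1 c3@4, authorship .........
After op 4 (move_right): buffer="oqpdxnfak" (len 9), cursors c1@1 c2@2 c3@5, authorship .........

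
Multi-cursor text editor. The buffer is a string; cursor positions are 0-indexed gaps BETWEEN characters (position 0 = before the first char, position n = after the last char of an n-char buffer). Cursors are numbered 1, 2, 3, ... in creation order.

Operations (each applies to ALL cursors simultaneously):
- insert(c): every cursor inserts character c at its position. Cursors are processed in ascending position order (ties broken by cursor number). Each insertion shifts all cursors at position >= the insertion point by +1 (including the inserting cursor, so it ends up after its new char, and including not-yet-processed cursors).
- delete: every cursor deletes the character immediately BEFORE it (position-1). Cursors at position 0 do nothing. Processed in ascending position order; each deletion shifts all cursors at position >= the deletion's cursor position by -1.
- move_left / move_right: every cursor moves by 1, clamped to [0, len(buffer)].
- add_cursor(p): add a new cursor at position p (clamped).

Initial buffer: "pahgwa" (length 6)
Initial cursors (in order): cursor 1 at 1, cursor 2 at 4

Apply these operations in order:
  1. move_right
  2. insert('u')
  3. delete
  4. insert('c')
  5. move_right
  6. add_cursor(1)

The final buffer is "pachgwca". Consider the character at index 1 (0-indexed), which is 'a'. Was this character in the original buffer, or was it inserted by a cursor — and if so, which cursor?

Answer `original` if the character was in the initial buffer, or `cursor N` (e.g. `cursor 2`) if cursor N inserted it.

Answer: original

Derivation:
After op 1 (move_right): buffer="pahgwa" (len 6), cursors c1@2 c2@5, authorship ......
After op 2 (insert('u')): buffer="pauhgwua" (len 8), cursors c1@3 c2@7, authorship ..1...2.
After op 3 (delete): buffer="pahgwa" (len 6), cursors c1@2 c2@5, authorship ......
After op 4 (insert('c')): buffer="pachgwca" (len 8), cursors c1@3 c2@7, authorship ..1...2.
After op 5 (move_right): buffer="pachgwca" (len 8), cursors c1@4 c2@8, authorship ..1...2.
After op 6 (add_cursor(1)): buffer="pachgwca" (len 8), cursors c3@1 c1@4 c2@8, authorship ..1...2.
Authorship (.=original, N=cursor N): . . 1 . . . 2 .
Index 1: author = original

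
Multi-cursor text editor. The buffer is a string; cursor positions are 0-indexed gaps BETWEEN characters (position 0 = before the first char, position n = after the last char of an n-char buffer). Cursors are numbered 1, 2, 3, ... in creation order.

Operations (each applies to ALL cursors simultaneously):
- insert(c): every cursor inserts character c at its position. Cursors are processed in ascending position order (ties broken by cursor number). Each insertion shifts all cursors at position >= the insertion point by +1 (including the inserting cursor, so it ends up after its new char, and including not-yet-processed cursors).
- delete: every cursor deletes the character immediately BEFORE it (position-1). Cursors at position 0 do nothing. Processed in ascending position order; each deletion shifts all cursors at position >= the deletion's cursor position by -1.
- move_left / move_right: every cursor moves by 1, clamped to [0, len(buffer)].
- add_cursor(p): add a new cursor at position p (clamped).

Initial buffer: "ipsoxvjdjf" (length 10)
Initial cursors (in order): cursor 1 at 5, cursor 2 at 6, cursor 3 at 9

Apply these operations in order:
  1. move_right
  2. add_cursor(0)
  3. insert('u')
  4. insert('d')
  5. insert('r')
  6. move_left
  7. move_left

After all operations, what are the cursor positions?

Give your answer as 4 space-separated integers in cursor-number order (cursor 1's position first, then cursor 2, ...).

After op 1 (move_right): buffer="ipsoxvjdjf" (len 10), cursors c1@6 c2@7 c3@10, authorship ..........
After op 2 (add_cursor(0)): buffer="ipsoxvjdjf" (len 10), cursors c4@0 c1@6 c2@7 c3@10, authorship ..........
After op 3 (insert('u')): buffer="uipsoxvujudjfu" (len 14), cursors c4@1 c1@8 c2@10 c3@14, authorship 4......1.2...3
After op 4 (insert('d')): buffer="udipsoxvudjuddjfud" (len 18), cursors c4@2 c1@10 c2@13 c3@18, authorship 44......11.22...33
After op 5 (insert('r')): buffer="udripsoxvudrjudrdjfudr" (len 22), cursors c4@3 c1@12 c2@16 c3@22, authorship 444......111.222...333
After op 6 (move_left): buffer="udripsoxvudrjudrdjfudr" (len 22), cursors c4@2 c1@11 c2@15 c3@21, authorship 444......111.222...333
After op 7 (move_left): buffer="udripsoxvudrjudrdjfudr" (len 22), cursors c4@1 c1@10 c2@14 c3@20, authorship 444......111.222...333

Answer: 10 14 20 1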